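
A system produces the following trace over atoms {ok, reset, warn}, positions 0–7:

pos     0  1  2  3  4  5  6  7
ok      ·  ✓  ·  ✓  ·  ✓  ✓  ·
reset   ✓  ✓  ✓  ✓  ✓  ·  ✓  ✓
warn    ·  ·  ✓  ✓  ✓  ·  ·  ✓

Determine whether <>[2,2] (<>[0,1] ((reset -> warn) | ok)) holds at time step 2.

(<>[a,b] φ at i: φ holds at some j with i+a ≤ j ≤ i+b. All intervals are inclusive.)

Check <>[0,1] ((reset -> warn) | ok) at each j in [4,4]:
  j=4: holds (witness at 4)
Found at j=4 → formula holds.

Holds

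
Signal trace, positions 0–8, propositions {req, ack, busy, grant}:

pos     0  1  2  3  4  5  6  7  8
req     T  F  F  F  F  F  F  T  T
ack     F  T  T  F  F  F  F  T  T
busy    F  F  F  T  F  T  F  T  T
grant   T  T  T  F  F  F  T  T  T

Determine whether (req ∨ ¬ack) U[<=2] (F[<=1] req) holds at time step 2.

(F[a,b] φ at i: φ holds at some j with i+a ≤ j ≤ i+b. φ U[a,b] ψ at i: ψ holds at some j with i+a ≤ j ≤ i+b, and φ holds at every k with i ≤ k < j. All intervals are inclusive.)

Need some j in [2,4] with F[<=1] req, and (req ∨ ¬ack) at every k in [2,j-1].
  j=2: F[<=1] req — fails (none in [2,3]).
  j=3: F[<=1] req — fails (none in [3,4]).
  j=4: F[<=1] req — fails (none in [4,5]).
No j in the window works → until fails.

False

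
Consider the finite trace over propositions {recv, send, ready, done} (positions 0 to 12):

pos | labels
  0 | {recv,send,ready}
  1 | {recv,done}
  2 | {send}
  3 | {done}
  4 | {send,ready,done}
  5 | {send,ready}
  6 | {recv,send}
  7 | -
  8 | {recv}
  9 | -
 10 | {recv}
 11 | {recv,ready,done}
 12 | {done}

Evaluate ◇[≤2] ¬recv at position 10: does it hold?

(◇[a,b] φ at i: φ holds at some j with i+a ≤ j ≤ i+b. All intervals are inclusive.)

Check ¬recv at each j in [10,12]:
  j=10: false
  j=11: false
  j=12: true
Found at j=12 → formula holds.

Holds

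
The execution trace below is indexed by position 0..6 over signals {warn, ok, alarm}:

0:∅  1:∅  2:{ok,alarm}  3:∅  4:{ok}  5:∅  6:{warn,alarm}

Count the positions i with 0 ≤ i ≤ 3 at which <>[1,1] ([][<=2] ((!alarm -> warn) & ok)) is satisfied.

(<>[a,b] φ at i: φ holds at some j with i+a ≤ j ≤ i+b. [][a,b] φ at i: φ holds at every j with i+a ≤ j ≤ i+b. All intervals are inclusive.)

Evaluate at each i in [0,3]:
  i=0: ✗ (none in [1,1])
  i=1: ✗ (none in [2,2])
  i=2: ✗ (none in [3,3])
  i=3: ✗ (none in [4,4])
Positions where it holds: {} → 0.

0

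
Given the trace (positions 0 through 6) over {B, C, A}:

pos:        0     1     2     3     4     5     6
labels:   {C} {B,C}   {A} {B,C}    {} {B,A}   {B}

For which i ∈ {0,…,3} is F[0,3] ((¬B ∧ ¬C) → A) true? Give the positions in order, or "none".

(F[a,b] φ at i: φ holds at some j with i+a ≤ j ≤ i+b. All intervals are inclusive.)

Evaluate at each i in [0,3]:
  i=0: ✓ (witness j=0)
  i=1: ✓ (witness j=1)
  i=2: ✓ (witness j=2)
  i=3: ✓ (witness j=3)

0, 1, 2, 3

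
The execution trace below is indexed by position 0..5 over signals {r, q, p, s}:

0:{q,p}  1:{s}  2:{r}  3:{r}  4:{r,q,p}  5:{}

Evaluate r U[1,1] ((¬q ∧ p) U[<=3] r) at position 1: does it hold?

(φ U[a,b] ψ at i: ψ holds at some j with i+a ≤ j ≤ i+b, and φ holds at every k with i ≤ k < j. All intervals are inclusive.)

False

Need some j in [2,2] with ((¬q ∧ p) U[<=3] r), and r at every k in [1,j-1].
  j=2: ((¬q ∧ p) U[<=3] r) holds, but r fails at k=1 → not this j.
No j in the window works → until fails.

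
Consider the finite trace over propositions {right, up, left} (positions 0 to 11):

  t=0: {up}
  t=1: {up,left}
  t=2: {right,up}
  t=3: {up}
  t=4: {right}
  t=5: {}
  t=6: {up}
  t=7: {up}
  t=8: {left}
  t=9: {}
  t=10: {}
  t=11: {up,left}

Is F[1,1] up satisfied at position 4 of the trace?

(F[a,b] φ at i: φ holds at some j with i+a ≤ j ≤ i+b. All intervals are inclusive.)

Check up at each j in [5,5]:
  j=5: false
No position in the window satisfies it → formula fails.

False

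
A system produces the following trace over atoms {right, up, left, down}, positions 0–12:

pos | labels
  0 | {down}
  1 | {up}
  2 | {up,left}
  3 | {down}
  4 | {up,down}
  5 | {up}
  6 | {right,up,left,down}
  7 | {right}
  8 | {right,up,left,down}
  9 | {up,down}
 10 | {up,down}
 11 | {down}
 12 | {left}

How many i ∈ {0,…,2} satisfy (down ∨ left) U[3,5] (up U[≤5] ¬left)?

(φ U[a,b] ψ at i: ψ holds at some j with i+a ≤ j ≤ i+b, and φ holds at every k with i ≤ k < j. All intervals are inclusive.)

Evaluate at each i in [0,2]:
  i=0: ✗ (lhs fails at k=1 before rhs at j=3)
  i=1: ✗ (lhs fails at k=1 before rhs at j=4)
  i=2: ✓ (rhs at j=5; lhs holds on [2,4])
Positions where it holds: {2} → 1.

1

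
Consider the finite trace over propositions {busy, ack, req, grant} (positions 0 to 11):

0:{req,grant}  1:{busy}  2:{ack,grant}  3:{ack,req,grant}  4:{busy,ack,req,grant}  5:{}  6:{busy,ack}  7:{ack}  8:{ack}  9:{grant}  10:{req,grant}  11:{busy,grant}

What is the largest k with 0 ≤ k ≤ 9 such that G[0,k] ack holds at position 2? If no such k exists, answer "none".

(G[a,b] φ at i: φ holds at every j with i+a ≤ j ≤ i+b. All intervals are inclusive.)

2

ack must hold from j=2 onward; find where it first fails.
  j=2: holds
  j=3: holds
  j=4: holds
  j=5: fails
Holds on [2,4], so largest k = 2.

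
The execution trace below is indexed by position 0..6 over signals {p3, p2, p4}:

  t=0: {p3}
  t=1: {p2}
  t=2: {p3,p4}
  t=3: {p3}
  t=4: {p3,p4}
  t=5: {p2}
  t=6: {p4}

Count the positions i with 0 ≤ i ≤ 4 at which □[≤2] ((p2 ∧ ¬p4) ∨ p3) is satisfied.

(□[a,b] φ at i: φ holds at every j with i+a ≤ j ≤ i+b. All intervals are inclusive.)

4

Evaluate at each i in [0,4]:
  i=0: ✓ (all of [0,2])
  i=1: ✓ (all of [1,3])
  i=2: ✓ (all of [2,4])
  i=3: ✓ (all of [3,5])
  i=4: ✗ (fails at j=6)
Positions where it holds: {0, 1, 2, 3} → 4.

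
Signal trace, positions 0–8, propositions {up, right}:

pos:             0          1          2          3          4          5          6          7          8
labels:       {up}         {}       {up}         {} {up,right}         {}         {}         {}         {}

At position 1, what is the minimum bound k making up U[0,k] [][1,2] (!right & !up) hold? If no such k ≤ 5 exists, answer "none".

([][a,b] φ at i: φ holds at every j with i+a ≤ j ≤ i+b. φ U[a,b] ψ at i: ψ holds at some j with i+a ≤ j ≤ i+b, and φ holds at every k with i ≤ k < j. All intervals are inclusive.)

Need earliest j ≥ 1 with [][1,2] (!right & !up), and up at every k in [1,j-1].
  j=1: rhs fails.
  j=2: rhs fails.
  j=3: rhs fails.
  j=4: rhs holds but lhs fails at k=1.
  j=5: rhs holds but lhs fails at k=1.
  j=6: rhs holds but lhs fails at k=1.
No witness within the range → none.

none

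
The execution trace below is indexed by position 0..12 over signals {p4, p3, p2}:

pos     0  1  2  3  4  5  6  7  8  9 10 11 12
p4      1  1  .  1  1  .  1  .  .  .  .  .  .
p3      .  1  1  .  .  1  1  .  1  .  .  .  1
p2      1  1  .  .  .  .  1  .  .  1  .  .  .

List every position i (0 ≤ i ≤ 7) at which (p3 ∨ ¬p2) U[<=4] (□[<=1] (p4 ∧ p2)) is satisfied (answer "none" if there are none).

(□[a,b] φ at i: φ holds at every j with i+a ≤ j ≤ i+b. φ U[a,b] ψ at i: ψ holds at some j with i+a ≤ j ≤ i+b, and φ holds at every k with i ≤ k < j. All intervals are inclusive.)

0

Evaluate at each i in [0,7]:
  i=0: ✓ (rhs at j=0)
  i=1: ✗ (no rhs in [1,5])
  i=2: ✗ (no rhs in [2,6])
  i=3: ✗ (no rhs in [3,7])
  i=4: ✗ (no rhs in [4,8])
  i=5: ✗ (no rhs in [5,9])
  i=6: ✗ (no rhs in [6,10])
  i=7: ✗ (no rhs in [7,11])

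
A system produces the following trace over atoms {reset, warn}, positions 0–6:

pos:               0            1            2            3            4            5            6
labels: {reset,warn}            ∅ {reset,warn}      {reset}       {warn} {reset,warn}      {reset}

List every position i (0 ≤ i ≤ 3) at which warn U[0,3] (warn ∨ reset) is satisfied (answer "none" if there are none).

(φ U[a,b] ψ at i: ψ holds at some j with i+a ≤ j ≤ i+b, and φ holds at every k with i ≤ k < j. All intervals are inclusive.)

0, 2, 3

Evaluate at each i in [0,3]:
  i=0: ✓ (rhs at j=0)
  i=1: ✗ (lhs fails at k=1 before rhs at j=2)
  i=2: ✓ (rhs at j=2)
  i=3: ✓ (rhs at j=3)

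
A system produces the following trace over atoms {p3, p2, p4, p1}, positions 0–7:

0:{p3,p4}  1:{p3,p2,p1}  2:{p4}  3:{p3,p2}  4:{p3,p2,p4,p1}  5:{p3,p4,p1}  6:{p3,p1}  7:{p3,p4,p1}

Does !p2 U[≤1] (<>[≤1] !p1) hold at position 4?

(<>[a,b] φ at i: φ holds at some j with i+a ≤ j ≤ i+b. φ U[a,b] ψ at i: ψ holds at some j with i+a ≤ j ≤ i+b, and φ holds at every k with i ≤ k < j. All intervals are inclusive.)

Need some j in [4,5] with <>[≤1] !p1, and !p2 at every k in [4,j-1].
  j=4: <>[≤1] !p1 — fails (none in [4,5]).
  j=5: <>[≤1] !p1 — fails (none in [5,6]).
No j in the window works → until fails.

Does not hold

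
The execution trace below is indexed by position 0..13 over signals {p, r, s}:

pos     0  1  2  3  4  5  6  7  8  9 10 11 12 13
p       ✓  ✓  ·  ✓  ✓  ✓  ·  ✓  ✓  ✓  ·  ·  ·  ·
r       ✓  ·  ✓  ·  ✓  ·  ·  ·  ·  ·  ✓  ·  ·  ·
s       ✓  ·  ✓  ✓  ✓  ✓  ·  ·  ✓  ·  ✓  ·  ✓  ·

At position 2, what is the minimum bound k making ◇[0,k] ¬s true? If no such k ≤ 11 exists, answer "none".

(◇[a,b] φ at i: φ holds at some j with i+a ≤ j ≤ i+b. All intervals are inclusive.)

Scan j = 2,3,… for ¬s:
  j=2: fails
  j=3: fails
  j=4: fails
  j=5: fails
  j=6: holds
First hit at j=6, so smallest k = 6-2 = 4.

4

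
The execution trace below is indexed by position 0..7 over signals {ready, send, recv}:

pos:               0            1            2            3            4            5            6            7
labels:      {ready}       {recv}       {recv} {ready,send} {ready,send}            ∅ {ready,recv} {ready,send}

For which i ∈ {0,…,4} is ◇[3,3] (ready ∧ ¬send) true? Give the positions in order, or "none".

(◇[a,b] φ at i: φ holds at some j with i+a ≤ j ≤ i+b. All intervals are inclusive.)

Evaluate at each i in [0,4]:
  i=0: ✗ (none in [3,3])
  i=1: ✗ (none in [4,4])
  i=2: ✗ (none in [5,5])
  i=3: ✓ (witness j=6)
  i=4: ✗ (none in [7,7])

3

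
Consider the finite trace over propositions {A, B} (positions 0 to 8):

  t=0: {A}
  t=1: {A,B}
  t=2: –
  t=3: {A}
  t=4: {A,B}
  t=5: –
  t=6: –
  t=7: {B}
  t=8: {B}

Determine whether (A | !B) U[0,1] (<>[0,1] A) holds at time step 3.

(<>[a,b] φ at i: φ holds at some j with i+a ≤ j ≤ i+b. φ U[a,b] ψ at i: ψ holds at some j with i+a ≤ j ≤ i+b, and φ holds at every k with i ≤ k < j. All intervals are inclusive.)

Need some j in [3,4] with <>[0,1] A, and (A | !B) at every k in [3,j-1].
  j=3: <>[0,1] A holds; no prefix to check → satisfied.

True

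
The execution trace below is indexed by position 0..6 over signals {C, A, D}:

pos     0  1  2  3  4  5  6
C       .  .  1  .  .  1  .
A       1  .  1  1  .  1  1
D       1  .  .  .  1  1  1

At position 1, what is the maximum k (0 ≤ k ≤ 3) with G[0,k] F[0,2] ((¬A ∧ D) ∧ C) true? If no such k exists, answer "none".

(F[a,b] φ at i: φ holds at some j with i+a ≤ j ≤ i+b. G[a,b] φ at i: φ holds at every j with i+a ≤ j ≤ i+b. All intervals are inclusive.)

none

F[0,2] ((¬A ∧ D) ∧ C) must hold from j=1 onward; find where it first fails.
  j=1: fails → no k works.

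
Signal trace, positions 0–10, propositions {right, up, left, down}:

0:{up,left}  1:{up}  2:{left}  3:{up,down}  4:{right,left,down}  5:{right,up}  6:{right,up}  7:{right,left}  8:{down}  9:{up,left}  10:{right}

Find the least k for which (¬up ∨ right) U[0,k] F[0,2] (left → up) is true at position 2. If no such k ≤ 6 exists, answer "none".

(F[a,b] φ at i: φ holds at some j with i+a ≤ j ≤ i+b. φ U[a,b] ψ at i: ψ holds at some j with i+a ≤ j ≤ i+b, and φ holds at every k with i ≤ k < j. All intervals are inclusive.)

0

Need earliest j ≥ 2 with F[0,2] (left → up), and (¬up ∨ right) at every k in [2,j-1].
  j=2: rhs holds (empty prefix). k = 0.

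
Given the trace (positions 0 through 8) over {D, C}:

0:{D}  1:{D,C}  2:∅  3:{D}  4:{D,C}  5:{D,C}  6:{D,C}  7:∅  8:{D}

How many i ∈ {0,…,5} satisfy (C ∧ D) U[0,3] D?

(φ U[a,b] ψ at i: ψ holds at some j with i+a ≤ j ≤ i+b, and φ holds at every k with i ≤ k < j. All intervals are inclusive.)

Evaluate at each i in [0,5]:
  i=0: ✓ (rhs at j=0)
  i=1: ✓ (rhs at j=1)
  i=2: ✗ (lhs fails at k=2 before rhs at j=3)
  i=3: ✓ (rhs at j=3)
  i=4: ✓ (rhs at j=4)
  i=5: ✓ (rhs at j=5)
Positions where it holds: {0, 1, 3, 4, 5} → 5.

5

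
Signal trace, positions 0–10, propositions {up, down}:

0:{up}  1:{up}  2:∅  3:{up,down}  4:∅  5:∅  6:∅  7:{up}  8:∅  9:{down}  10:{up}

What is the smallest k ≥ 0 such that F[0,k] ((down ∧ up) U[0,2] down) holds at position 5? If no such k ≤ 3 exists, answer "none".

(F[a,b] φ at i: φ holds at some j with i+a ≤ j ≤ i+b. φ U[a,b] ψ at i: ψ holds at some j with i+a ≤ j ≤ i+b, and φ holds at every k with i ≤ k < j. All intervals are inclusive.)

none

Scan j = 5,6,… for ((down ∧ up) U[0,2] down):
  j=5: fails
  j=6: fails
  j=7: fails
  j=8: fails
No j in [5,8] satisfies it → none.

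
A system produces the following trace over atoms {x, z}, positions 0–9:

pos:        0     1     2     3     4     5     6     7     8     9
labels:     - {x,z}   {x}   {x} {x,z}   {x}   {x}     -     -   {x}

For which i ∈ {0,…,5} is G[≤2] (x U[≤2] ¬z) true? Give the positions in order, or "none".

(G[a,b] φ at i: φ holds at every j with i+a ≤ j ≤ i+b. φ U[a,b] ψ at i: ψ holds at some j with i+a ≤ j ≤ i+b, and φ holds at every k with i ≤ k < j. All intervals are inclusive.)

0, 1, 2, 3, 4, 5

Evaluate at each i in [0,5]:
  i=0: ✓ (all of [0,2])
  i=1: ✓ (all of [1,3])
  i=2: ✓ (all of [2,4])
  i=3: ✓ (all of [3,5])
  i=4: ✓ (all of [4,6])
  i=5: ✓ (all of [5,7])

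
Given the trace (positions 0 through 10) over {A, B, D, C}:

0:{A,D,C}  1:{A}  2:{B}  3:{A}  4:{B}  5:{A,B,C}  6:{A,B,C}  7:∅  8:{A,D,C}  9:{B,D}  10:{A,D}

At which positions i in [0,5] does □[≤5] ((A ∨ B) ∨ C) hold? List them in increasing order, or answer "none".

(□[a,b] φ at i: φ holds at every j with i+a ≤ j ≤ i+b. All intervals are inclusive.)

0, 1

Evaluate at each i in [0,5]:
  i=0: ✓ (all of [0,5])
  i=1: ✓ (all of [1,6])
  i=2: ✗ (fails at j=7)
  i=3: ✗ (fails at j=7)
  i=4: ✗ (fails at j=7)
  i=5: ✗ (fails at j=7)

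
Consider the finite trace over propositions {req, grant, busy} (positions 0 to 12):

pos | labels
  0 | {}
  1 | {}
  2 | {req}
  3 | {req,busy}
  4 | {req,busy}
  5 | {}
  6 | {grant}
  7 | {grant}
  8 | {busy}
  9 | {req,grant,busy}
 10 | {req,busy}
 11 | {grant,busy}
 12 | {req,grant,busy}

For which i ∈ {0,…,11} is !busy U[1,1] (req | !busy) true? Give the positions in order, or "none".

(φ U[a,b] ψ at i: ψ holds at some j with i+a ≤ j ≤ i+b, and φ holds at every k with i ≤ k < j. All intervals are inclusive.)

0, 1, 2, 5, 6

Evaluate at each i in [0,11]:
  i=0: ✓ (rhs at j=1; lhs holds on [0,0])
  i=1: ✓ (rhs at j=2; lhs holds on [1,1])
  i=2: ✓ (rhs at j=3; lhs holds on [2,2])
  i=3: ✗ (lhs fails at k=3 before rhs at j=4)
  i=4: ✗ (lhs fails at k=4 before rhs at j=5)
  i=5: ✓ (rhs at j=6; lhs holds on [5,5])
  i=6: ✓ (rhs at j=7; lhs holds on [6,6])
  i=7: ✗ (no rhs in [8,8])
  i=8: ✗ (lhs fails at k=8 before rhs at j=9)
  i=9: ✗ (lhs fails at k=9 before rhs at j=10)
  i=10: ✗ (no rhs in [11,11])
  i=11: ✗ (lhs fails at k=11 before rhs at j=12)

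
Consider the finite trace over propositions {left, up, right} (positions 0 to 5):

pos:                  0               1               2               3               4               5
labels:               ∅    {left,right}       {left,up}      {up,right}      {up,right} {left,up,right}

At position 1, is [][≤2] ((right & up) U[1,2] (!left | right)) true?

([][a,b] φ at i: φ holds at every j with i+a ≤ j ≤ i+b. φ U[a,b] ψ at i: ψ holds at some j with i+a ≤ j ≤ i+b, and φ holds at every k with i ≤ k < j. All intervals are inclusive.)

Does not hold

Check ((right & up) U[1,2] (!left | right)) at every j in [1,3]:
  j=1: fails
  j=2: fails
  j=3: holds
Fails at j=1 → formula fails.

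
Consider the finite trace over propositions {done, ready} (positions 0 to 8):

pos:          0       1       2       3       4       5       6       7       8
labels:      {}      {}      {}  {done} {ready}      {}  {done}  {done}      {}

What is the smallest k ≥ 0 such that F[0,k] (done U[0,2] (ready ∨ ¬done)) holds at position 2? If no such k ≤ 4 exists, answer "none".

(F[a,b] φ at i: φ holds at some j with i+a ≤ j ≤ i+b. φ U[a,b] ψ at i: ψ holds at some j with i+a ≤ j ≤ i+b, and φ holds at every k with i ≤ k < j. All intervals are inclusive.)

Scan j = 2,3,… for (done U[0,2] (ready ∨ ¬done)):
  j=2: holds
First hit at j=2, so smallest k = 2-2 = 0.

0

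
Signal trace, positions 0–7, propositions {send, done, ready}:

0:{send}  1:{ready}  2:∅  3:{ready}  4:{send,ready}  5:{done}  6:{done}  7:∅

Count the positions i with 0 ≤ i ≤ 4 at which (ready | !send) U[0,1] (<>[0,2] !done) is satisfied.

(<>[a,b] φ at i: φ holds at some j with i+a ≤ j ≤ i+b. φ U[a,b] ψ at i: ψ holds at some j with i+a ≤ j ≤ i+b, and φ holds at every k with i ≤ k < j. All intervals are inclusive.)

5

Evaluate at each i in [0,4]:
  i=0: ✓ (rhs at j=0)
  i=1: ✓ (rhs at j=1)
  i=2: ✓ (rhs at j=2)
  i=3: ✓ (rhs at j=3)
  i=4: ✓ (rhs at j=4)
Positions where it holds: {0, 1, 2, 3, 4} → 5.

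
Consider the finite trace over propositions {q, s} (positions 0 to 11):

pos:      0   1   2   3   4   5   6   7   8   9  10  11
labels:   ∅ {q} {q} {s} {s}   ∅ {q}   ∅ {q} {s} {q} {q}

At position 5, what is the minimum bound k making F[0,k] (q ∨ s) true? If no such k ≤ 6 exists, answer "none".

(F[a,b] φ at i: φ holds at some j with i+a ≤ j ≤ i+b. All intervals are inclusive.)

1

Scan j = 5,6,… for (q ∨ s):
  j=5: fails
  j=6: holds
First hit at j=6, so smallest k = 6-5 = 1.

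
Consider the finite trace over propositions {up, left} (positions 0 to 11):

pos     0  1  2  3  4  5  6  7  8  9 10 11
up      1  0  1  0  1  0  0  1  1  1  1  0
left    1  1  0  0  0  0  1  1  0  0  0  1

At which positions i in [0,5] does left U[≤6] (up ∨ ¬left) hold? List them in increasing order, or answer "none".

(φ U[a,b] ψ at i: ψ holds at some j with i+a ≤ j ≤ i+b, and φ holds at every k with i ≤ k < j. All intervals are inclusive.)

0, 1, 2, 3, 4, 5

Evaluate at each i in [0,5]:
  i=0: ✓ (rhs at j=0)
  i=1: ✓ (rhs at j=2; lhs holds on [1,1])
  i=2: ✓ (rhs at j=2)
  i=3: ✓ (rhs at j=3)
  i=4: ✓ (rhs at j=4)
  i=5: ✓ (rhs at j=5)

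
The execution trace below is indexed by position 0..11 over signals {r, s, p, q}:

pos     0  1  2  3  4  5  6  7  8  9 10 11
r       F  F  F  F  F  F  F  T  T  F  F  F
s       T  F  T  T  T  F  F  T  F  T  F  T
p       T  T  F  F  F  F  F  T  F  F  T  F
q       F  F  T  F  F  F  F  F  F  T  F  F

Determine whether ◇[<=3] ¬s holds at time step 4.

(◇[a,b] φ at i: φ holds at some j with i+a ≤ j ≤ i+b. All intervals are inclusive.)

Check ¬s at each j in [4,7]:
  j=4: false
  j=5: true
  j=6: true
  j=7: false
Found at j=5 → formula holds.

True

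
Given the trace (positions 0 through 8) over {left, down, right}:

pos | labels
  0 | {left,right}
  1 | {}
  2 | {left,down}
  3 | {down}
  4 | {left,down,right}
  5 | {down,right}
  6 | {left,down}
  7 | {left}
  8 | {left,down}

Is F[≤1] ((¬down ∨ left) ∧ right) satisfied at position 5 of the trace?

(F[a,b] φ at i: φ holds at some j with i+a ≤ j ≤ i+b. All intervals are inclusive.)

Check ((¬down ∨ left) ∧ right) at each j in [5,6]:
  j=5: false
  j=6: false
No position in the window satisfies it → formula fails.

Does not hold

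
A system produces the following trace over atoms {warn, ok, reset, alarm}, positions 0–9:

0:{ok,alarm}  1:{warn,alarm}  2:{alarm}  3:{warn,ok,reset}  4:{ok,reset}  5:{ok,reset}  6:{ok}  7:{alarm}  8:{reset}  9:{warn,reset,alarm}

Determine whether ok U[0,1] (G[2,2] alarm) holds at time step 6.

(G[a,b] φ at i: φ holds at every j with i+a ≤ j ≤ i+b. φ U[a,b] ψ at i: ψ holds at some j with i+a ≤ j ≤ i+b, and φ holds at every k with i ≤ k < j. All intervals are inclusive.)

Need some j in [6,7] with G[2,2] alarm, and ok at every k in [6,j-1].
  j=6: G[2,2] alarm — fails at 8.
  j=7: G[2,2] alarm holds; ok holds at every k in [6,6] → satisfied.

Holds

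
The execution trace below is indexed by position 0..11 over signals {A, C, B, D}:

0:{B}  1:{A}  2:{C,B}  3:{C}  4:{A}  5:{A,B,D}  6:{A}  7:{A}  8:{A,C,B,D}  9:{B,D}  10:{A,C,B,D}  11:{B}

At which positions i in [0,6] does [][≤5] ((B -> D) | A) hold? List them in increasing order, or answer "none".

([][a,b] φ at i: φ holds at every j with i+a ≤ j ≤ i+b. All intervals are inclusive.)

Evaluate at each i in [0,6]:
  i=0: ✗ (fails at j=0)
  i=1: ✗ (fails at j=2)
  i=2: ✗ (fails at j=2)
  i=3: ✓ (all of [3,8])
  i=4: ✓ (all of [4,9])
  i=5: ✓ (all of [5,10])
  i=6: ✗ (fails at j=11)

3, 4, 5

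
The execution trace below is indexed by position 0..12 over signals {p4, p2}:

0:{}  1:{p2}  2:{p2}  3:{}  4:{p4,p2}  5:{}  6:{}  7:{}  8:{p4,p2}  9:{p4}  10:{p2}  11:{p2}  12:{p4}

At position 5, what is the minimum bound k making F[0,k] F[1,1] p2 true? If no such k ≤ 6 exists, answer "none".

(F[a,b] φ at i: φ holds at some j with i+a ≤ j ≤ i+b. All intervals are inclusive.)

2

Scan j = 5,6,… for F[1,1] p2:
  j=5: fails
  j=6: fails
  j=7: holds
First hit at j=7, so smallest k = 7-5 = 2.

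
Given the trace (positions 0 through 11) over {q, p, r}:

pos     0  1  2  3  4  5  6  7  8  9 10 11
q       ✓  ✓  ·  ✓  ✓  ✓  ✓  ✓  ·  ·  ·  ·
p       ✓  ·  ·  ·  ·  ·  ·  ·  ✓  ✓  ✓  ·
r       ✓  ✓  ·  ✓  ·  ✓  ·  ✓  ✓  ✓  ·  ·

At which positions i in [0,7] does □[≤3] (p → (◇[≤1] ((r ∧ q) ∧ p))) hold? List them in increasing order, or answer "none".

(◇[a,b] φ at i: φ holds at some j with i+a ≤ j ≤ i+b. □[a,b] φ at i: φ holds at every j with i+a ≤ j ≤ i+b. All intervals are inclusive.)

0, 1, 2, 3, 4

Evaluate at each i in [0,7]:
  i=0: ✓ (all of [0,3])
  i=1: ✓ (all of [1,4])
  i=2: ✓ (all of [2,5])
  i=3: ✓ (all of [3,6])
  i=4: ✓ (all of [4,7])
  i=5: ✗ (fails at j=8)
  i=6: ✗ (fails at j=8)
  i=7: ✗ (fails at j=8)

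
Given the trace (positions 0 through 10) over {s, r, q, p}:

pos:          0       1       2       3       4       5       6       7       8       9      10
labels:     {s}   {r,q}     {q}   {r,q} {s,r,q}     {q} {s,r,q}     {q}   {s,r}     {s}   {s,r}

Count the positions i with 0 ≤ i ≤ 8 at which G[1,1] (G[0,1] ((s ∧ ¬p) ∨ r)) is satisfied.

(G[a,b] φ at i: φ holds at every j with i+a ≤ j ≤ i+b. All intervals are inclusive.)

Evaluate at each i in [0,8]:
  i=0: ✗ (fails at j=1)
  i=1: ✗ (fails at j=2)
  i=2: ✓ (all of [3,3])
  i=3: ✗ (fails at j=4)
  i=4: ✗ (fails at j=5)
  i=5: ✗ (fails at j=6)
  i=6: ✗ (fails at j=7)
  i=7: ✓ (all of [8,8])
  i=8: ✓ (all of [9,9])
Positions where it holds: {2, 7, 8} → 3.

3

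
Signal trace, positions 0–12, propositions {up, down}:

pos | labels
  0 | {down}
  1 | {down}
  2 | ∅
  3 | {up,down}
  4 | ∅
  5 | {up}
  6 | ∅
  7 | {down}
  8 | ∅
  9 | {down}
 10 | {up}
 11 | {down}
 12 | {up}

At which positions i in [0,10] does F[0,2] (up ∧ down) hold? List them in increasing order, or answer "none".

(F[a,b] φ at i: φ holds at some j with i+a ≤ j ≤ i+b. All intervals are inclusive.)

Evaluate at each i in [0,10]:
  i=0: ✗ (none in [0,2])
  i=1: ✓ (witness j=3)
  i=2: ✓ (witness j=3)
  i=3: ✓ (witness j=3)
  i=4: ✗ (none in [4,6])
  i=5: ✗ (none in [5,7])
  i=6: ✗ (none in [6,8])
  i=7: ✗ (none in [7,9])
  i=8: ✗ (none in [8,10])
  i=9: ✗ (none in [9,11])
  i=10: ✗ (none in [10,12])

1, 2, 3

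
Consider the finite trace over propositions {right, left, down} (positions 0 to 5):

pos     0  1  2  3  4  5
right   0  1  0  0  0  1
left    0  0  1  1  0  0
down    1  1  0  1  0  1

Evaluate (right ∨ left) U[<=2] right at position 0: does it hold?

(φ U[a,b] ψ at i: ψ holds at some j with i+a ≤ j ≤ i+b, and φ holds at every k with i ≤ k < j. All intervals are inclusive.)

Does not hold

Need some j in [0,2] with right, and (right ∨ left) at every k in [0,j-1].
  j=0: right false.
  j=1: right holds, but (right ∨ left) fails at k=0 → not this j.
  j=2: right false.
No j in the window works → until fails.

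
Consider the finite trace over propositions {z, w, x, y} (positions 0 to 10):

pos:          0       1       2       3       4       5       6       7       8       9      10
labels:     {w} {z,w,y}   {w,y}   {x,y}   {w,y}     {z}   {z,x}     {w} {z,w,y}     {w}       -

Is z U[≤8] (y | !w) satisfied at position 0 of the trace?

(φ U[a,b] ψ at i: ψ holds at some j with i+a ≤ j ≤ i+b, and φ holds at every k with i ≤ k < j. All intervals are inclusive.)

Does not hold

Need some j in [0,8] with (y | !w), and z at every k in [0,j-1].
  j=0: (y | !w) false.
  j=1: (y | !w) holds, but z fails at k=0 → not this j.
  j=2: (y | !w) holds, but z fails at k=0 → not this j.
  j=3: (y | !w) holds, but z fails at k=0 → not this j.
  j=4: (y | !w) holds, but z fails at k=0 → not this j.
  j=5: (y | !w) holds, but z fails at k=0 → not this j.
  j=6: (y | !w) holds, but z fails at k=0 → not this j.
  j=7: (y | !w) false.
  j=8: (y | !w) holds, but z fails at k=0 → not this j.
No j in the window works → until fails.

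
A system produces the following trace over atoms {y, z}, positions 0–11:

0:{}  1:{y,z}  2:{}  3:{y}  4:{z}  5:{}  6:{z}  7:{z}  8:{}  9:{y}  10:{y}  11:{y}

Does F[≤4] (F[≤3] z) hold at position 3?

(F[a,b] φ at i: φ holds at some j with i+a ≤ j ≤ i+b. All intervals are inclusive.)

Check F[≤3] z at each j in [3,7]:
  j=3: holds (witness at 4)
  j=4: holds (witness at 4)
  j=5: holds (witness at 6)
  j=6: holds (witness at 6)
  j=7: holds (witness at 7)
Found at j=3 → formula holds.

Yes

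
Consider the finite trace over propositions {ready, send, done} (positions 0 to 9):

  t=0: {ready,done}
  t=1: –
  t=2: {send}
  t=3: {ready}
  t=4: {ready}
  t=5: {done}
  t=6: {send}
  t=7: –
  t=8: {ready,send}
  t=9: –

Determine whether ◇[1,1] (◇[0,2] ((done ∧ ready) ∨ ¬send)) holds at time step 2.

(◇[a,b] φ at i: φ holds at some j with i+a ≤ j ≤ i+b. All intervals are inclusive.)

Holds

Check ◇[0,2] ((done ∧ ready) ∨ ¬send) at each j in [3,3]:
  j=3: holds (witness at 3)
Found at j=3 → formula holds.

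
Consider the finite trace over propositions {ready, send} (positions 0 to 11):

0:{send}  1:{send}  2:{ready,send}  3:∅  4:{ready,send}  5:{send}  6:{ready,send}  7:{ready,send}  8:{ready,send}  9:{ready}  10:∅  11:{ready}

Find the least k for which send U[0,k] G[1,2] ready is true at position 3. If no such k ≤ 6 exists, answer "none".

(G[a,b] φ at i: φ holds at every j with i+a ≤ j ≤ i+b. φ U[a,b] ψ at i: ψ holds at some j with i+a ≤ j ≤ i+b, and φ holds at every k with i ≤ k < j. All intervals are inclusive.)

Need earliest j ≥ 3 with G[1,2] ready, and send at every k in [3,j-1].
  j=3: rhs fails.
  j=4: rhs fails.
  j=5: rhs holds but lhs fails at k=3.
  j=6: rhs holds but lhs fails at k=3.
  j=7: rhs holds but lhs fails at k=3.
  j=8: rhs fails.
  j=9: rhs fails.
No witness within the range → none.

none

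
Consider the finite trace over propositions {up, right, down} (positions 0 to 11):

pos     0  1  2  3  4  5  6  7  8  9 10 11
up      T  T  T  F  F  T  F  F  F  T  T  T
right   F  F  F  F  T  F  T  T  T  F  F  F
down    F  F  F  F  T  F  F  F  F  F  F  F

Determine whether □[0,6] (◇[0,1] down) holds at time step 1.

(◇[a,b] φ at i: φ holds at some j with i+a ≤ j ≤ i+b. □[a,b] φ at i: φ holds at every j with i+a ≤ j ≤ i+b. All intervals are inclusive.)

Does not hold

Check ◇[0,1] down at every j in [1,7]:
  j=1: fails (none in [1,2])
  j=2: fails (none in [2,3])
  j=3: holds (witness at 4)
  j=4: holds (witness at 4)
  j=5: fails (none in [5,6])
  j=6: fails (none in [6,7])
  j=7: fails (none in [7,8])
Fails at j=1 → formula fails.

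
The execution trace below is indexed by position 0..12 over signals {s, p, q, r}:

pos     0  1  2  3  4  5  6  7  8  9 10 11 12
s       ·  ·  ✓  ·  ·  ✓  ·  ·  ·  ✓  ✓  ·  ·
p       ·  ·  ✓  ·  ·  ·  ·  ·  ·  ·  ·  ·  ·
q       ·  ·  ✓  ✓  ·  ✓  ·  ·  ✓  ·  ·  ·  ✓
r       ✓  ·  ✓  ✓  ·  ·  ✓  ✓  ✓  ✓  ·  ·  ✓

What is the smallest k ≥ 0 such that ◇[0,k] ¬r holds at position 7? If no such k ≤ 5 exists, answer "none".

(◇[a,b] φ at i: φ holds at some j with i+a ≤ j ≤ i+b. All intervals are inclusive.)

Scan j = 7,8,… for ¬r:
  j=7: fails
  j=8: fails
  j=9: fails
  j=10: holds
First hit at j=10, so smallest k = 10-7 = 3.

3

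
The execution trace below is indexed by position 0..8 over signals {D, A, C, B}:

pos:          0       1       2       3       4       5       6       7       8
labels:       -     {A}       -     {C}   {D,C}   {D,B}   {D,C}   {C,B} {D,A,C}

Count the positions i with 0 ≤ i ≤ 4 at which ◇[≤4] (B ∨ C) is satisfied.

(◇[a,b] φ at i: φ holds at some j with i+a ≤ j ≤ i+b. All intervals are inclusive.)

Evaluate at each i in [0,4]:
  i=0: ✓ (witness j=3)
  i=1: ✓ (witness j=3)
  i=2: ✓ (witness j=3)
  i=3: ✓ (witness j=3)
  i=4: ✓ (witness j=4)
Positions where it holds: {0, 1, 2, 3, 4} → 5.

5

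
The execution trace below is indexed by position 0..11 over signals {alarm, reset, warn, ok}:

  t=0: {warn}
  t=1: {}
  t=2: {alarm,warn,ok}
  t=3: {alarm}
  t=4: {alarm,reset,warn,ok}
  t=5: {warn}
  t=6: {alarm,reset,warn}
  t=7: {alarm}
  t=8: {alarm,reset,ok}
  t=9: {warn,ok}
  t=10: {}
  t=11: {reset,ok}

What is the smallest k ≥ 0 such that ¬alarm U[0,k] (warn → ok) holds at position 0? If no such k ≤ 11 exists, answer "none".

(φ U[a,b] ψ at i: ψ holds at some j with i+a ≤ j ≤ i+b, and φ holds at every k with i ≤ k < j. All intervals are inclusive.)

Need earliest j ≥ 0 with (warn → ok), and ¬alarm at every k in [0,j-1].
  j=0: rhs fails.
  j=1: rhs holds; lhs holds on [0,0]. k = 1.

1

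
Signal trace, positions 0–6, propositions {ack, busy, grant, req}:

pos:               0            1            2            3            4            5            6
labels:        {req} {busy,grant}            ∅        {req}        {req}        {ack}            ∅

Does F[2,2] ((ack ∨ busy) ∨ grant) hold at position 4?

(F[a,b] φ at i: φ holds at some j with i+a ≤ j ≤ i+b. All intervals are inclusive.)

Check ((ack ∨ busy) ∨ grant) at each j in [6,6]:
  j=6: false
No position in the window satisfies it → formula fails.

False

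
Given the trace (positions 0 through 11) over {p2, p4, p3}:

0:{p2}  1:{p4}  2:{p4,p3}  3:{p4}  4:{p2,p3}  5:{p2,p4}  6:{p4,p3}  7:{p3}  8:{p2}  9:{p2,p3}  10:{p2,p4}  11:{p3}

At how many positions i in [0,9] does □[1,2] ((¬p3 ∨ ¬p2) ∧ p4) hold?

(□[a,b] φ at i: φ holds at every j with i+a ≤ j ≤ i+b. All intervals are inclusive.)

3

Evaluate at each i in [0,9]:
  i=0: ✓ (all of [1,2])
  i=1: ✓ (all of [2,3])
  i=2: ✗ (fails at j=4)
  i=3: ✗ (fails at j=4)
  i=4: ✓ (all of [5,6])
  i=5: ✗ (fails at j=7)
  i=6: ✗ (fails at j=7)
  i=7: ✗ (fails at j=8)
  i=8: ✗ (fails at j=9)
  i=9: ✗ (fails at j=11)
Positions where it holds: {0, 1, 4} → 3.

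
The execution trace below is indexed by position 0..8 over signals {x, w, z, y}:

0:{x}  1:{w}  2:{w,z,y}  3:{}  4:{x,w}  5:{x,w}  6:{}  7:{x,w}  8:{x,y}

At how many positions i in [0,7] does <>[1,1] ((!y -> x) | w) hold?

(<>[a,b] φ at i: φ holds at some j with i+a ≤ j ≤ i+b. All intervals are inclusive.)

Evaluate at each i in [0,7]:
  i=0: ✓ (witness j=1)
  i=1: ✓ (witness j=2)
  i=2: ✗ (none in [3,3])
  i=3: ✓ (witness j=4)
  i=4: ✓ (witness j=5)
  i=5: ✗ (none in [6,6])
  i=6: ✓ (witness j=7)
  i=7: ✓ (witness j=8)
Positions where it holds: {0, 1, 3, 4, 6, 7} → 6.

6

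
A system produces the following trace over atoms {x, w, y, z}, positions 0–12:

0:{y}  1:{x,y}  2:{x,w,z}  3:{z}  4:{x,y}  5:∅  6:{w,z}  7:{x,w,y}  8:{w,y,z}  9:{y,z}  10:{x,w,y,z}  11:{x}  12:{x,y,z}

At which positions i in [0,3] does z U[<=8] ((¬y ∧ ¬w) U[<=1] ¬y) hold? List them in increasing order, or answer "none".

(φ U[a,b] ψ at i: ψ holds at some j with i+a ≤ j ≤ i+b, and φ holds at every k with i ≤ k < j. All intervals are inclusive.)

Evaluate at each i in [0,3]:
  i=0: ✗ (lhs fails at k=0 before rhs at j=2)
  i=1: ✗ (lhs fails at k=1 before rhs at j=2)
  i=2: ✓ (rhs at j=2)
  i=3: ✓ (rhs at j=3)

2, 3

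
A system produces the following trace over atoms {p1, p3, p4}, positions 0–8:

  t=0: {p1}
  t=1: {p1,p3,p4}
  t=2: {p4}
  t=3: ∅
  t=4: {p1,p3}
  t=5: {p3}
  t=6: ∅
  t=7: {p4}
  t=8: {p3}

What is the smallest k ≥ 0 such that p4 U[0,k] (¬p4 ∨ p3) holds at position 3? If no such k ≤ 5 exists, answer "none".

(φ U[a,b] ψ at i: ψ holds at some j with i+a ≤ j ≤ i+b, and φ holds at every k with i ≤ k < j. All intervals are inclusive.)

Need earliest j ≥ 3 with (¬p4 ∨ p3), and p4 at every k in [3,j-1].
  j=3: rhs holds (empty prefix). k = 0.

0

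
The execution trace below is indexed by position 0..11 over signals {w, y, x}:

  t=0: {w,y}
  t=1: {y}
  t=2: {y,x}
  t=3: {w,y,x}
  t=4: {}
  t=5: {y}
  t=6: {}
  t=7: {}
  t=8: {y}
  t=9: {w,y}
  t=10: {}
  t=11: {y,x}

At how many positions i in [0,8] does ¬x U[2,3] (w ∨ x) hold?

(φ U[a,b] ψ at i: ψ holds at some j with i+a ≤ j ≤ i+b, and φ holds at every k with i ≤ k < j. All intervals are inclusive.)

4

Evaluate at each i in [0,8]:
  i=0: ✓ (rhs at j=2; lhs holds on [0,1])
  i=1: ✗ (lhs fails at k=2 before rhs at j=3)
  i=2: ✗ (no rhs in [4,5])
  i=3: ✗ (no rhs in [5,6])
  i=4: ✗ (no rhs in [6,7])
  i=5: ✗ (no rhs in [7,8])
  i=6: ✓ (rhs at j=9; lhs holds on [6,8])
  i=7: ✓ (rhs at j=9; lhs holds on [7,8])
  i=8: ✓ (rhs at j=11; lhs holds on [8,10])
Positions where it holds: {0, 6, 7, 8} → 4.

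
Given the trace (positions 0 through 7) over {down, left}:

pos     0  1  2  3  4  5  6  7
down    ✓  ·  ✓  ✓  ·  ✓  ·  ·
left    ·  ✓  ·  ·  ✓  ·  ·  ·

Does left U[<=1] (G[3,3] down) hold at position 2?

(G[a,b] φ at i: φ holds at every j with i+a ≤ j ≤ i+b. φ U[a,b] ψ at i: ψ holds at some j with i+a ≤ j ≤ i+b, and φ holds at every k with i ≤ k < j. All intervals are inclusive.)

True

Need some j in [2,3] with G[3,3] down, and left at every k in [2,j-1].
  j=2: G[3,3] down holds; no prefix to check → satisfied.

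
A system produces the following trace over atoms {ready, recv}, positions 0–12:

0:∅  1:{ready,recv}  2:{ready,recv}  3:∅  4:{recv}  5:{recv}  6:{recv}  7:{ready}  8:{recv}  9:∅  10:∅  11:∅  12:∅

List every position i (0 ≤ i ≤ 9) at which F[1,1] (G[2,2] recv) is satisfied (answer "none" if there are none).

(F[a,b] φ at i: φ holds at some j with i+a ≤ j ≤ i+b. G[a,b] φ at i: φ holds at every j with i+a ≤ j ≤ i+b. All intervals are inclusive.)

Evaluate at each i in [0,9]:
  i=0: ✗ (none in [1,1])
  i=1: ✓ (witness j=2)
  i=2: ✓ (witness j=3)
  i=3: ✓ (witness j=4)
  i=4: ✗ (none in [5,5])
  i=5: ✓ (witness j=6)
  i=6: ✗ (none in [7,7])
  i=7: ✗ (none in [8,8])
  i=8: ✗ (none in [9,9])
  i=9: ✗ (none in [10,10])

1, 2, 3, 5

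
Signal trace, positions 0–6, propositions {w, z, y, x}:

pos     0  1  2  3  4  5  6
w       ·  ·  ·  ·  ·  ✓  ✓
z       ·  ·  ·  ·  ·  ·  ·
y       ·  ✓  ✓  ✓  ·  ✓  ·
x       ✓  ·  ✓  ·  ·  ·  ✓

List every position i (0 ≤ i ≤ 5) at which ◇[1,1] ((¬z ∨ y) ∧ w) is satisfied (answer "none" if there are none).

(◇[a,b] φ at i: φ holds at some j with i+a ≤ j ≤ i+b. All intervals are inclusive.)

4, 5

Evaluate at each i in [0,5]:
  i=0: ✗ (none in [1,1])
  i=1: ✗ (none in [2,2])
  i=2: ✗ (none in [3,3])
  i=3: ✗ (none in [4,4])
  i=4: ✓ (witness j=5)
  i=5: ✓ (witness j=6)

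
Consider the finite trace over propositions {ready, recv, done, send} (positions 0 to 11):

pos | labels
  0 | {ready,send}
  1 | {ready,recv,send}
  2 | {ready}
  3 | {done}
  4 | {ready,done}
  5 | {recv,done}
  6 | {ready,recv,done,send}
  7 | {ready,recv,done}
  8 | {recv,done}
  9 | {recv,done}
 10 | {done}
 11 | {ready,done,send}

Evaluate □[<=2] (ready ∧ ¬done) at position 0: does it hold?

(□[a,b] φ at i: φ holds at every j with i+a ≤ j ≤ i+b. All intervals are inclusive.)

Check (ready ∧ ¬done) at every j in [0,2]:
  j=0: true
  j=1: true
  j=2: true
All positions satisfy it → formula holds.

Holds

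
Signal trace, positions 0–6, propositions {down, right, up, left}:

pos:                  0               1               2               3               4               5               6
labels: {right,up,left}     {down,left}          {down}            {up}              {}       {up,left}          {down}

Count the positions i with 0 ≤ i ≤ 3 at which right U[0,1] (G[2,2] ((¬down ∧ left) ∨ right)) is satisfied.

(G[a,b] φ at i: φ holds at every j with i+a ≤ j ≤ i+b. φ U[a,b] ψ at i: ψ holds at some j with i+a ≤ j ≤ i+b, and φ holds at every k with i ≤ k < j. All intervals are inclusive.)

Evaluate at each i in [0,3]:
  i=0: ✗ (no rhs in [0,1])
  i=1: ✗ (no rhs in [1,2])
  i=2: ✗ (lhs fails at k=2 before rhs at j=3)
  i=3: ✓ (rhs at j=3)
Positions where it holds: {3} → 1.

1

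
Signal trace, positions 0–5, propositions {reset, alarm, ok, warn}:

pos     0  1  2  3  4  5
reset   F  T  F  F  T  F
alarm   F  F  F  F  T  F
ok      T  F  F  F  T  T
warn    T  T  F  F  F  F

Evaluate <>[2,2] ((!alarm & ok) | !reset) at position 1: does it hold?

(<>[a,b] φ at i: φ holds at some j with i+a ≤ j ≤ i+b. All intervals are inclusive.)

Holds

Check ((!alarm & ok) | !reset) at each j in [3,3]:
  j=3: true
Found at j=3 → formula holds.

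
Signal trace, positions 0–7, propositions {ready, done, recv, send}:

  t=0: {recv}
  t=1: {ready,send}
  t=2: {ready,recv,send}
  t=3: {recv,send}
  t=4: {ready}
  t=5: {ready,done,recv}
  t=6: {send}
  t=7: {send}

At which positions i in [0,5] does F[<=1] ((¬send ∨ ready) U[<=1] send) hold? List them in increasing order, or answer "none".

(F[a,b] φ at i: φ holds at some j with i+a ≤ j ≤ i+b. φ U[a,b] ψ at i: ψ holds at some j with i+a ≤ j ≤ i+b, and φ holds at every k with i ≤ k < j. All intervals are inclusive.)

0, 1, 2, 3, 4, 5

Evaluate at each i in [0,5]:
  i=0: ✓ (witness j=0)
  i=1: ✓ (witness j=1)
  i=2: ✓ (witness j=2)
  i=3: ✓ (witness j=3)
  i=4: ✓ (witness j=5)
  i=5: ✓ (witness j=5)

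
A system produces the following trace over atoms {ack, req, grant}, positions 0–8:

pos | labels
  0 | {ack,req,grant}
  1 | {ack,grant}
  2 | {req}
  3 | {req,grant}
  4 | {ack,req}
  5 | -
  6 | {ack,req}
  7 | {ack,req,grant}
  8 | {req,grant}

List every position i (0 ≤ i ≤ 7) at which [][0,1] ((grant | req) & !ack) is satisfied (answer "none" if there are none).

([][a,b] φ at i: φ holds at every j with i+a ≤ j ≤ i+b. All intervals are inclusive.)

Evaluate at each i in [0,7]:
  i=0: ✗ (fails at j=0)
  i=1: ✗ (fails at j=1)
  i=2: ✓ (all of [2,3])
  i=3: ✗ (fails at j=4)
  i=4: ✗ (fails at j=4)
  i=5: ✗ (fails at j=5)
  i=6: ✗ (fails at j=6)
  i=7: ✗ (fails at j=7)

2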